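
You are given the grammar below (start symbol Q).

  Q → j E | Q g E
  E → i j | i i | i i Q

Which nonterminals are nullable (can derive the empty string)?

No nonterminal has an empty production or an RHS whose symbols are all nullable.

{ } (none)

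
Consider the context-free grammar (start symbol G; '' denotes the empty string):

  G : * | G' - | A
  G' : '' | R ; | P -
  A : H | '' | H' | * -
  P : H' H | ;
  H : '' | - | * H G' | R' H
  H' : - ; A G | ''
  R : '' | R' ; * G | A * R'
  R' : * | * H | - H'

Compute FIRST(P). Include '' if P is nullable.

From P : H' H: H', H nullable, take FIRST(H') ∪ FIRST(H) = { *, - }; also '' since the whole RHS is nullable.
P : ; contributes {;}.
Union: FIRST(P) = { *, -, ;, '' }.

{ *, -, ;, '' }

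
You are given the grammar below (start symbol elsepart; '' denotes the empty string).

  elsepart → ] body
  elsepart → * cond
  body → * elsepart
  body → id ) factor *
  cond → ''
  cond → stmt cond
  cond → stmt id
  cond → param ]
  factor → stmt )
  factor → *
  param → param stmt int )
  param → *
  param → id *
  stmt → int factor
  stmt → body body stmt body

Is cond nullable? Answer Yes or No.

Yes

cond has an ''-production, so cond ⇒ ''.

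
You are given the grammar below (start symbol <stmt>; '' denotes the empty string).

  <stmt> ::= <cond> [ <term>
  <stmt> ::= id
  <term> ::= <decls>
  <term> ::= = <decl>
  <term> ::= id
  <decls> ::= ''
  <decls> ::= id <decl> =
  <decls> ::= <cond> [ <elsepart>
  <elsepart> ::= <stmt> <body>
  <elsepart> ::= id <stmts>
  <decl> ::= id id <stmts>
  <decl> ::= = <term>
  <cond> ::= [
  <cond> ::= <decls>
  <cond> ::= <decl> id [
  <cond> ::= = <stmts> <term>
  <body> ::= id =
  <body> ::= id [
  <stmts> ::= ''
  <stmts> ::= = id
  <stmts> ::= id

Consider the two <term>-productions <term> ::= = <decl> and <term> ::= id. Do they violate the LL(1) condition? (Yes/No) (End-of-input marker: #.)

No

FIRST(= <decl>) = { = } and FIRST(id) = { id }.
The FIRST sets are disjoint and neither alternative is nullable — no conflict.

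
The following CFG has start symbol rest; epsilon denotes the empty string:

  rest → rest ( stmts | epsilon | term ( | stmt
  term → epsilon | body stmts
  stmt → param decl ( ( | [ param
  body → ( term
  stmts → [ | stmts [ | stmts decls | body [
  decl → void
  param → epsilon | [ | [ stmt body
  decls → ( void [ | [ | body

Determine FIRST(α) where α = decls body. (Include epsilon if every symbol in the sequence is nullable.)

{ (, [ }

Add FIRST(decls) = { (, [ }; decls is not nullable, stop.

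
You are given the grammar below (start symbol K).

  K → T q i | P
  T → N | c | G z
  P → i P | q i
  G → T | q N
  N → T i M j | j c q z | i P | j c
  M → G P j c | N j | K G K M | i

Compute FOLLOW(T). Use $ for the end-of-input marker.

In K → T q i: add FIRST(q i) = { q }.
In G → T: T is at the end, add FOLLOW(G) = { c, i, j, q, z }.
In N → T i M j: add FIRST(i M j) = { i }.
Union: FOLLOW(T) = { c, i, j, q, z }.

{ c, i, j, q, z }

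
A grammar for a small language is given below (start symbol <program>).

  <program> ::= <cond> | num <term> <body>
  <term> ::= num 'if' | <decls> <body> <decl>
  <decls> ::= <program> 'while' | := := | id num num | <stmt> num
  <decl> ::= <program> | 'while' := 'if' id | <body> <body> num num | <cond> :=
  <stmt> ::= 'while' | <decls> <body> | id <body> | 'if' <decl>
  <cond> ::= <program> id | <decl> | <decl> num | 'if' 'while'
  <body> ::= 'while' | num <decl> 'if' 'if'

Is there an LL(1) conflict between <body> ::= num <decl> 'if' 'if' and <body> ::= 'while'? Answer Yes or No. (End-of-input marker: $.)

No

FIRST(num <decl> 'if' 'if') = { num } and FIRST('while') = { 'while' }.
The FIRST sets are disjoint and neither alternative is nullable — no conflict.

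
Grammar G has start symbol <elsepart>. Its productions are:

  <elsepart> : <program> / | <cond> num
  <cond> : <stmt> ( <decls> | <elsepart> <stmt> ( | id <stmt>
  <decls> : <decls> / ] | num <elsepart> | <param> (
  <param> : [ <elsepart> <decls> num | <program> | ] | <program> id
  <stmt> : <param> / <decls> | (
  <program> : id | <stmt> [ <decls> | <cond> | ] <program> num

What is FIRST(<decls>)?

{ (, [, ], id, num }

From <decls> : <decls> / ]: add FIRST(<decls>) = { (, [, ], id, num }.
<decls> : num <elsepart> contributes {num}.
From <decls> : <param> (: add FIRST(<param>) = { (, [, ], id }.
Union: FIRST(<decls>) = { (, [, ], id, num }.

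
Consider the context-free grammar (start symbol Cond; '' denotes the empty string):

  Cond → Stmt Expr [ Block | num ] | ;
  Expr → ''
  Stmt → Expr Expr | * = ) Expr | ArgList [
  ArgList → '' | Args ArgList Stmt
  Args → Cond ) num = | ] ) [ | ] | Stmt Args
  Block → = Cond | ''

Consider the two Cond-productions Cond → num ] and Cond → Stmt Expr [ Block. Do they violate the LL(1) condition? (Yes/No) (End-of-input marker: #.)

FIRST(num ]) = { num } and FIRST(Stmt Expr [ Block) = { *, ;, [, ], num }.
Both contain num, so the two alternatives are not disjoint — LL(1) conflict.

Yes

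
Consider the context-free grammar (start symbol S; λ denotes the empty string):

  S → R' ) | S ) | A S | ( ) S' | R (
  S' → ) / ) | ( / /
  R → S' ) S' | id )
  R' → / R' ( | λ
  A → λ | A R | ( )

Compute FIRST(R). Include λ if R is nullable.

{ (, ), id }

From R → S' ) S': add FIRST(S') = { (, ) }.
R → id ) contributes {id}.
Union: FIRST(R) = { (, ), id }.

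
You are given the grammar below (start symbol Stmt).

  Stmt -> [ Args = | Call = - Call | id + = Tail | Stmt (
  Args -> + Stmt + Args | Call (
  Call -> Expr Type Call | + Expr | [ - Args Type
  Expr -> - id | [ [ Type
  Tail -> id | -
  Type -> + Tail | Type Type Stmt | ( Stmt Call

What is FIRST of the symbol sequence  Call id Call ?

Add FIRST(Call) = { +, -, [ }; Call is not nullable, stop.

{ +, -, [ }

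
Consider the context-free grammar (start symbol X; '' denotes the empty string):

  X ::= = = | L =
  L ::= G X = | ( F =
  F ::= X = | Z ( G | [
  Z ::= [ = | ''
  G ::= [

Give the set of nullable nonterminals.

Directly nullable (have an ''-production): Z.
No other nonterminal has a production whose RHS symbols are all nullable.

{ Z }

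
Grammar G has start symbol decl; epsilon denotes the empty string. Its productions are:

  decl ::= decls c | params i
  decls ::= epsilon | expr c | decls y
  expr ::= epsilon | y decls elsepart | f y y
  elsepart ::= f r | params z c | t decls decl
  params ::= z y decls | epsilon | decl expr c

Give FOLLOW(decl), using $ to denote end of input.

{ $, c, f, y }

decl is the start symbol, so $ ∈ FOLLOW(decl).
In elsepart ::= t decls decl: decl is at the end, add FOLLOW(elsepart) = { c }.
In params ::= decl expr c: add FIRST(expr c) = { c, f, y }.
Union: FOLLOW(decl) = { $, c, f, y }.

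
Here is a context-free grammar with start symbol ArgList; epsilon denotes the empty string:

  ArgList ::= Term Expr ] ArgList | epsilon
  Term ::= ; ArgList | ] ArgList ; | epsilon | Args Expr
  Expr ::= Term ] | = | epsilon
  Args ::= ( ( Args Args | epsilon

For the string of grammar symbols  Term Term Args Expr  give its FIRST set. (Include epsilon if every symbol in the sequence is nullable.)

{ (, ;, =, ], epsilon }

Add FIRST(Term)\{epsilon} = { (, ;, =, ] }; Term is nullable, continue.
Add FIRST(Term)\{epsilon} = { (, ;, =, ] }; Term is nullable, continue.
Add FIRST(Args)\{epsilon} = { ( }; Args is nullable, continue.
Add FIRST(Expr)\{epsilon} = { (, ;, =, ] }; Expr is nullable, continue.
Every symbol is nullable, so include epsilon.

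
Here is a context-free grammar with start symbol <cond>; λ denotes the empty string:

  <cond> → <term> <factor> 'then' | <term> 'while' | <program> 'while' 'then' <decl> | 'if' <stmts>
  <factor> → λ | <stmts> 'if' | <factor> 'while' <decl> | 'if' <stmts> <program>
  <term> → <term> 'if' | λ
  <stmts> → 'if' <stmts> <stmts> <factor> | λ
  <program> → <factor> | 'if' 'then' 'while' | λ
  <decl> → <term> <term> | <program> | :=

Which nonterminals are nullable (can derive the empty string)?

Directly nullable (have an λ-production): <factor>, <term>, <stmts>, <program>.
<decl> → <term> <term> with every symbol nullable, so <decl> is nullable.
No other nonterminal has a production whose RHS symbols are all nullable.

{ <decl>, <factor>, <program>, <stmts>, <term> }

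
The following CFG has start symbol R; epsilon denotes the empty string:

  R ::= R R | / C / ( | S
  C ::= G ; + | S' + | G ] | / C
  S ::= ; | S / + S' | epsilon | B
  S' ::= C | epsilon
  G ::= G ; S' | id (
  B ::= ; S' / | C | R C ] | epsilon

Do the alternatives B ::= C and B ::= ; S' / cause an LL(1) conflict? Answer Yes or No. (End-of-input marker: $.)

No

FIRST(C) = { +, /, id } and FIRST(; S' /) = { ; }.
The FIRST sets are disjoint and neither alternative is nullable — no conflict.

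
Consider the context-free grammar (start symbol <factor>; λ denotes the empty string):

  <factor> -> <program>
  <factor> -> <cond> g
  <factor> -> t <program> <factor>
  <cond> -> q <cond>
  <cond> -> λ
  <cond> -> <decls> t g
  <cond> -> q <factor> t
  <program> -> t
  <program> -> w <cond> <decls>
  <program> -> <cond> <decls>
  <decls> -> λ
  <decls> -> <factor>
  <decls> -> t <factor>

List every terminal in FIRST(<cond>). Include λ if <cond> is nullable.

{ g, q, t, w, λ }

<cond> -> q <cond> contributes {q}.
<cond> -> λ contributes λ.
From <cond> -> <decls> t g: <decls> nullable, take FIRST(<decls>) ∪ {t} = { g, q, t, w }.
<cond> -> q <factor> t contributes {q}.
Union: FIRST(<cond>) = { g, q, t, w, λ }.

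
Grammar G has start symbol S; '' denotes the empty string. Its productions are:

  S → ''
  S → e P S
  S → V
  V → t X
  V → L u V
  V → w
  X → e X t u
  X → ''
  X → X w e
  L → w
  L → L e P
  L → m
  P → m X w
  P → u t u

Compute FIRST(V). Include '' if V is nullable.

{ m, t, w }

V → t X contributes {t}.
From V → L u V: add FIRST(L) = { m, w }.
V → w contributes {w}.
Union: FIRST(V) = { m, t, w }.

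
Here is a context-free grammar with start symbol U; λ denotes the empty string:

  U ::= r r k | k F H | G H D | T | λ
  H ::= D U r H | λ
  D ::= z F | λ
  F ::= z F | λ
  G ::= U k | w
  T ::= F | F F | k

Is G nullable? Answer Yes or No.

Nullable nonterminals: D, F, H, T, U.
No production of G has an RHS whose symbols are all nullable, so G is not nullable.

No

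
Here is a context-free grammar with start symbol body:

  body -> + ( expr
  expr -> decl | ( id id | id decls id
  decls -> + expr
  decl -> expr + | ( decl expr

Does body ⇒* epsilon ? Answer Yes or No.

No nonterminal in this grammar is nullable.
No production of body has an RHS whose symbols are all nullable, so body is not nullable.

No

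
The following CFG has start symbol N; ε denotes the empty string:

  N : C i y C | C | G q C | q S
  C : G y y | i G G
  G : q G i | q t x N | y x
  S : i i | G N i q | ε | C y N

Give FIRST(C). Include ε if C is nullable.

From C : G y y: add FIRST(G) = { q, y }.
C : i G G contributes {i}.
Union: FIRST(C) = { i, q, y }.

{ i, q, y }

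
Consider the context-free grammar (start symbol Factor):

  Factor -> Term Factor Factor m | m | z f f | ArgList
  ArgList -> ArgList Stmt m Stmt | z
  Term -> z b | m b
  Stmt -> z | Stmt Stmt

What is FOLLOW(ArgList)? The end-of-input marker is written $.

In Factor -> ArgList: ArgList is at the end, add FOLLOW(Factor) = { $, m, z }.
In ArgList -> ArgList Stmt m Stmt: add FIRST(Stmt m Stmt) = { z }.
Union: FOLLOW(ArgList) = { $, m, z }.

{ $, m, z }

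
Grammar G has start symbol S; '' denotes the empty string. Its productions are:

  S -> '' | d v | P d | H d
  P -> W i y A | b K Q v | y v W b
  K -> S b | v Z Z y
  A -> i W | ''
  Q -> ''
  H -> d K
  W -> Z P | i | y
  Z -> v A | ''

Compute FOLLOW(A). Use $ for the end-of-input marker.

In P -> W i y A: A is at the end, add FOLLOW(P) = { b, d, i, v, y }.
In Z -> v A: A is at the end, add FOLLOW(Z) = { b, i, v, y }.
Union: FOLLOW(A) = { b, d, i, v, y }.

{ b, d, i, v, y }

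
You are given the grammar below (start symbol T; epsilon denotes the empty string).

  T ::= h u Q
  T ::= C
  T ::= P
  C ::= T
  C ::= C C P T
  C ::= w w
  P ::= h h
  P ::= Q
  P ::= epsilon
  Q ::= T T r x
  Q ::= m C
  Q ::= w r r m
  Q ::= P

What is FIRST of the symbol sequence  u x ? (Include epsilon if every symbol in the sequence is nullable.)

{ u }

u is a terminal; add {u} and stop.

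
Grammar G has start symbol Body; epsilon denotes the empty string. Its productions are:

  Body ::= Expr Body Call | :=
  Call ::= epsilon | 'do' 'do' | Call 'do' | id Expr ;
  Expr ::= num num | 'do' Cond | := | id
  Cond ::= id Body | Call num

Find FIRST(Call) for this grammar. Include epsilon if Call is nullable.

{ 'do', id, epsilon }

Call ::= epsilon contributes epsilon.
Call ::= 'do' 'do' contributes {'do'}.
From Call ::= Call 'do': Call nullable, take FIRST(Call) ∪ {'do'} = { 'do', id }.
Call ::= id Expr ; contributes {id}.
Union: FIRST(Call) = { 'do', id, epsilon }.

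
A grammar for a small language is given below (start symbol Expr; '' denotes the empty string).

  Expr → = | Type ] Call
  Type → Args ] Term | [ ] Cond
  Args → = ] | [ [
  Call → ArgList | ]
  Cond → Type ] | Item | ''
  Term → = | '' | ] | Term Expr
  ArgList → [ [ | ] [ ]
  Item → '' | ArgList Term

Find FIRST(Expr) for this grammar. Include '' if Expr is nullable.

{ =, [ }

Expr → = contributes {=}.
From Expr → Type ] Call: add FIRST(Type) = { =, [ }.
Union: FIRST(Expr) = { =, [ }.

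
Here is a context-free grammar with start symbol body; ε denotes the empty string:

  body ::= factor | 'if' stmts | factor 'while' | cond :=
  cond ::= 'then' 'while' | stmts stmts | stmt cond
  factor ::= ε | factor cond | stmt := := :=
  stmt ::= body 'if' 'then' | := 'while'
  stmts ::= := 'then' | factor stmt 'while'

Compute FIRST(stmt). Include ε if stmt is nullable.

From stmt ::= body 'if' 'then': body nullable, take FIRST(body) ∪ {'if'} = { 'if', 'then', 'while', := }.
stmt ::= := 'while' contributes {:=}.
Union: FIRST(stmt) = { 'if', 'then', 'while', := }.

{ 'if', 'then', 'while', := }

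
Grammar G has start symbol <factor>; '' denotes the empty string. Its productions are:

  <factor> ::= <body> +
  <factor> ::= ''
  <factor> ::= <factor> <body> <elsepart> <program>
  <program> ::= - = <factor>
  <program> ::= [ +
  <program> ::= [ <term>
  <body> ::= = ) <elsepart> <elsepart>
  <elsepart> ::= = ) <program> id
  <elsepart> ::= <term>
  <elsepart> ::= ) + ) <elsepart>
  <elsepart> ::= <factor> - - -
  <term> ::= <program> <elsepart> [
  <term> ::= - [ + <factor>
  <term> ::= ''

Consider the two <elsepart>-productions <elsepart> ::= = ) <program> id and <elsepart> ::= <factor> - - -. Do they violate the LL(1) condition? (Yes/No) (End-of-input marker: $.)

FIRST(= ) <program> id) = { = } and FIRST(<factor> - - -) = { -, = }.
Both contain =, so the two alternatives are not disjoint — LL(1) conflict.

Yes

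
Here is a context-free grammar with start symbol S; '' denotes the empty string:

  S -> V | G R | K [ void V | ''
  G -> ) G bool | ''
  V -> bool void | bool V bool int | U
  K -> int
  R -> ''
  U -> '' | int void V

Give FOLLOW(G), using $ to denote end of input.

In S -> G R: add FIRST(R)\{''} = {  }.
  Since R is nullable, also add FOLLOW(S) = { $ }.
In G -> ) G bool: add FIRST(bool) = { bool }.
Union: FOLLOW(G) = { $, bool }.

{ $, bool }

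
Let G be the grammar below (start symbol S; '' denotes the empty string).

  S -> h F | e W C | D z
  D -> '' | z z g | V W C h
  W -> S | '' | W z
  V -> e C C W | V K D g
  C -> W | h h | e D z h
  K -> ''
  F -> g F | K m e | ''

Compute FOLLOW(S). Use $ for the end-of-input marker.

S is the start symbol, so $ ∈ FOLLOW(S).
In W -> S: S is at the end, add FOLLOW(W) = { $, e, g, h, z }.
Union: FOLLOW(S) = { $, e, g, h, z }.

{ $, e, g, h, z }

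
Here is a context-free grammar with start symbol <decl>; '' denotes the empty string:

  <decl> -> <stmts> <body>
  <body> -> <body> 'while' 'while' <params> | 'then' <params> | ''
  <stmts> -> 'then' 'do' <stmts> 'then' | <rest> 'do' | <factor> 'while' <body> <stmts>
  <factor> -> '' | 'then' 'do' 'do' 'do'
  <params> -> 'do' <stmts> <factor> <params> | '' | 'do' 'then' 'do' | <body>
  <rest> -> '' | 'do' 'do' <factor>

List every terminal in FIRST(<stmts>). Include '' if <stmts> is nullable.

<stmts> -> 'then' 'do' <stmts> 'then' contributes {'then'}.
From <stmts> -> <rest> 'do': <rest> nullable, take FIRST(<rest>) ∪ {'do'} = { 'do' }.
From <stmts> -> <factor> 'while' <body> <stmts>: <factor> nullable, take FIRST(<factor>) ∪ {'while'} = { 'then', 'while' }.
Union: FIRST(<stmts>) = { 'do', 'then', 'while' }.

{ 'do', 'then', 'while' }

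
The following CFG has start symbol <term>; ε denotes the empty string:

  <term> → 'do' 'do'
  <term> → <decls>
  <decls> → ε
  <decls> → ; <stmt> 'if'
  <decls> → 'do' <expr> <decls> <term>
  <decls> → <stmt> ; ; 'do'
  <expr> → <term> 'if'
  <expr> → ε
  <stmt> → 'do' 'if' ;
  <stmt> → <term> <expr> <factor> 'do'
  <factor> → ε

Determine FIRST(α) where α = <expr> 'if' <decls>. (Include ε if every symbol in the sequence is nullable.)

{ 'do', 'if', ; }

Add FIRST(<expr>)\{ε} = { 'do', 'if', ; }; <expr> is nullable, continue.
'if' is a terminal; add {'if'} and stop.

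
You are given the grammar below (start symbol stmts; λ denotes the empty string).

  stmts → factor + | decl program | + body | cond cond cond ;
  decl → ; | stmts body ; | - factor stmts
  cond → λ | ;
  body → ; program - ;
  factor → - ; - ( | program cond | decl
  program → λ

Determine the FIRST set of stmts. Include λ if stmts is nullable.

{ +, -, ; }

From stmts → factor +: factor nullable, take FIRST(factor) ∪ {+} = { +, -, ; }.
From stmts → decl program: add FIRST(decl) = { +, -, ; }.
stmts → + body contributes {+}.
From stmts → cond cond cond ;: cond, cond, cond nullable, take FIRST(cond) ∪ FIRST(cond) ∪ FIRST(cond) ∪ {;} = { ; }.
Union: FIRST(stmts) = { +, -, ; }.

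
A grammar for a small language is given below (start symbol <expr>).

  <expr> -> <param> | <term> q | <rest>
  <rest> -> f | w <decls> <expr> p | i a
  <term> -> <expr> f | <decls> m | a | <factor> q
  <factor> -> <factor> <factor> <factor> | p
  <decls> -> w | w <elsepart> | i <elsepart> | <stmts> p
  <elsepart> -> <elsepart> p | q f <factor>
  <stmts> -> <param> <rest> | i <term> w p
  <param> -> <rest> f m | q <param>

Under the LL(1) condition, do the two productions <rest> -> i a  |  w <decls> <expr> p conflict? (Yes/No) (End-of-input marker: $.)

FIRST(i a) = { i } and FIRST(w <decls> <expr> p) = { w }.
The FIRST sets are disjoint and neither alternative is nullable — no conflict.

No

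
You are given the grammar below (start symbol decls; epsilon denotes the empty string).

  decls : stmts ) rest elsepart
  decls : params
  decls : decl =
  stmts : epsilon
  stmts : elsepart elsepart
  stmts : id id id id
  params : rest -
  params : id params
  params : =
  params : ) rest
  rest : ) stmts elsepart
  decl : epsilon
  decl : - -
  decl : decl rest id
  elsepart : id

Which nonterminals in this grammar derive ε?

{ decl, stmts }

Directly nullable (have an epsilon-production): stmts, decl.
No other nonterminal has a production whose RHS symbols are all nullable.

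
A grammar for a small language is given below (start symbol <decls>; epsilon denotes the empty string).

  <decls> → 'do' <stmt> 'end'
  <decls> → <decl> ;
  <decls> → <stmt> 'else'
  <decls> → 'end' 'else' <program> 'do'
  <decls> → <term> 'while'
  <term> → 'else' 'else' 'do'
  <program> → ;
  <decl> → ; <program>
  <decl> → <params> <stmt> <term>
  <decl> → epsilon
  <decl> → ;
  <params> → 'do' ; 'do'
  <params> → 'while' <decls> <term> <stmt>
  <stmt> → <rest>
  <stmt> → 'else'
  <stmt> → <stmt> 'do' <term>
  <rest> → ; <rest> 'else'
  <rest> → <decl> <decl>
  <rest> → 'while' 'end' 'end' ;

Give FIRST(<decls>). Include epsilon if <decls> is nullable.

<decls> → 'do' <stmt> 'end' contributes {'do'}.
From <decls> → <decl> ;: <decl> nullable, take FIRST(<decl>) ∪ {;} = { 'do', 'while', ; }.
From <decls> → <stmt> 'else': <stmt> nullable, take FIRST(<stmt>) ∪ {'else'} = { 'do', 'else', 'while', ; }.
<decls> → 'end' 'else' <program> 'do' contributes {'end'}.
From <decls> → <term> 'while': add FIRST(<term>) = { 'else' }.
Union: FIRST(<decls>) = { 'do', 'else', 'end', 'while', ; }.

{ 'do', 'else', 'end', 'while', ; }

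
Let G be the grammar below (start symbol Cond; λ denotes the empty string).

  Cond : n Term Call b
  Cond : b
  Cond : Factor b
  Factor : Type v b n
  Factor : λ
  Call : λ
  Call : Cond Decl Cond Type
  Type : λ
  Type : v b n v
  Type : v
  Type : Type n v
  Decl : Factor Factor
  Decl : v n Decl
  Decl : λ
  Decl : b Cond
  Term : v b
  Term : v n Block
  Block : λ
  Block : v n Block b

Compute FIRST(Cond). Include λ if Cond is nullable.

{ b, n, v }

Cond : n Term Call b contributes {n}.
Cond : b contributes {b}.
From Cond : Factor b: Factor nullable, take FIRST(Factor) ∪ {b} = { b, n, v }.
Union: FIRST(Cond) = { b, n, v }.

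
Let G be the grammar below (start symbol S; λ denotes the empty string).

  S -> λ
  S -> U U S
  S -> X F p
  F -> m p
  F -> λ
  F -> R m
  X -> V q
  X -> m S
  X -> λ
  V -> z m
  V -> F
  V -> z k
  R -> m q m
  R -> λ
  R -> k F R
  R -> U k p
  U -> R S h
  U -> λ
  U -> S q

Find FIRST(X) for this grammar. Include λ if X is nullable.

From X -> V q: V nullable, take FIRST(V) ∪ {q} = { h, k, m, p, q, z }.
X -> m S contributes {m}.
X -> λ contributes λ.
Union: FIRST(X) = { h, k, m, p, q, z, λ }.

{ h, k, m, p, q, z, λ }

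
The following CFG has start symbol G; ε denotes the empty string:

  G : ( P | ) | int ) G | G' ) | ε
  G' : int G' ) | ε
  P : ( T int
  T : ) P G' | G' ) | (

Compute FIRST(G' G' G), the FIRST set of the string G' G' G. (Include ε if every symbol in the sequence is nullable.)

Add FIRST(G')\{ε} = { int }; G' is nullable, continue.
Add FIRST(G')\{ε} = { int }; G' is nullable, continue.
Add FIRST(G)\{ε} = { (, ), int }; G is nullable, continue.
Every symbol is nullable, so include ε.

{ (, ), int, ε }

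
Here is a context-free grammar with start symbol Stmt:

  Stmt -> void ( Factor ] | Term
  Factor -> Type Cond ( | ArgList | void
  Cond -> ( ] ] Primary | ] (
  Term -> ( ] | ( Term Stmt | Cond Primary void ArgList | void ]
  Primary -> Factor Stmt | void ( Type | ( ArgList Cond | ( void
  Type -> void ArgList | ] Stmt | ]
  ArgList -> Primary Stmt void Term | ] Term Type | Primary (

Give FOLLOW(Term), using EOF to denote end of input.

In Stmt -> Term: Term is at the end, add FOLLOW(Stmt) = { EOF, (, ], void }.
In Term -> ( Term Stmt: add FIRST(Stmt) = { (, ], void }.
In ArgList -> Primary Stmt void Term: Term is at the end, add FOLLOW(ArgList) = { EOF, (, ], void }.
In ArgList -> ] Term Type: add FIRST(Type) = { ], void }.
Union: FOLLOW(Term) = { EOF, (, ], void }.

{ EOF, (, ], void }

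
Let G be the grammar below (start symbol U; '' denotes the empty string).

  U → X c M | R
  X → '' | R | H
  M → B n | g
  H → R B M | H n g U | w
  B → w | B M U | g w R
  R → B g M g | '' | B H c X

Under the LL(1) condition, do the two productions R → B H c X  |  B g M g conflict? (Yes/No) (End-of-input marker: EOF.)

Yes

FIRST(B H c X) = { g, w } and FIRST(B g M g) = { g, w }.
Both contain g, so the two alternatives are not disjoint — LL(1) conflict.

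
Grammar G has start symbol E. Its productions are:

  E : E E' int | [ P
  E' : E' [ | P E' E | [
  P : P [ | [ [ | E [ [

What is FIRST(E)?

{ [ }

From E : E E' int: add FIRST(E) = { [ }.
E : [ P contributes {[}.
Union: FIRST(E) = { [ }.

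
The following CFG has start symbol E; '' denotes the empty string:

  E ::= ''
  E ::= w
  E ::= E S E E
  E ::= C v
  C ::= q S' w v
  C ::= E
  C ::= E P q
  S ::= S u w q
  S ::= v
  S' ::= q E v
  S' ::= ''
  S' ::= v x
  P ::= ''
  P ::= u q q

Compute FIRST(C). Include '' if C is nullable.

C ::= q S' w v contributes {q}.
From C ::= E: add FIRST(E) = { q, u, v, w, '' } (including '' since E is nullable).
From C ::= E P q: E, P nullable, take FIRST(E) ∪ FIRST(P) ∪ {q} = { q, u, v, w }.
Union: FIRST(C) = { q, u, v, w, '' }.

{ q, u, v, w, '' }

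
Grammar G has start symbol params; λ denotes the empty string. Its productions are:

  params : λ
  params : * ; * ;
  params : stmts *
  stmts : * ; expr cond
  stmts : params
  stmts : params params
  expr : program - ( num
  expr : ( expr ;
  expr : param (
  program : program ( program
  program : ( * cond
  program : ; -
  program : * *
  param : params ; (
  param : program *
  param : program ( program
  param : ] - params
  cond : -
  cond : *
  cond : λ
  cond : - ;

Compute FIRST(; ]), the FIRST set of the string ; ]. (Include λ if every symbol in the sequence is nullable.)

{ ; }

; is a terminal; add {;} and stop.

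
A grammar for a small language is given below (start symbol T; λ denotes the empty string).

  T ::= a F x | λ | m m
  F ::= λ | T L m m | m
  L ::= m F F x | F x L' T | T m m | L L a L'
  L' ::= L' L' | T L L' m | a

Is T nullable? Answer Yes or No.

Yes

T has an λ-production, so T ⇒ λ.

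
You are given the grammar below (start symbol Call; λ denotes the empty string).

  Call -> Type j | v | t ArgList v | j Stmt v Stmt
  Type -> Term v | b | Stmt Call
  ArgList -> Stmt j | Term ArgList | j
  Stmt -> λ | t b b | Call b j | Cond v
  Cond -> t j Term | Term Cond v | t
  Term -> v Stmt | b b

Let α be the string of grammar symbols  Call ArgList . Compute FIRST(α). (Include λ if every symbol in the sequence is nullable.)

Add FIRST(Call) = { b, j, t, v }; Call is not nullable, stop.

{ b, j, t, v }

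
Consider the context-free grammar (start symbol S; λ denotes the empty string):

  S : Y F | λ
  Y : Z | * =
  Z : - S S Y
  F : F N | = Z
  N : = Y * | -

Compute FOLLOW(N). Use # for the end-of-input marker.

In F : F N: N is at the end, add FOLLOW(F) = { #, *, -, = }.
Union: FOLLOW(N) = { #, *, -, = }.

{ #, *, -, = }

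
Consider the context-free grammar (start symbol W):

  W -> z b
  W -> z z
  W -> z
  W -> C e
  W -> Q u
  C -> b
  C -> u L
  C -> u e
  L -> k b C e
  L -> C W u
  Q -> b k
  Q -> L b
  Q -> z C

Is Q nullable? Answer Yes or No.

No nonterminal in this grammar is nullable.
No production of Q has an RHS whose symbols are all nullable, so Q is not nullable.

No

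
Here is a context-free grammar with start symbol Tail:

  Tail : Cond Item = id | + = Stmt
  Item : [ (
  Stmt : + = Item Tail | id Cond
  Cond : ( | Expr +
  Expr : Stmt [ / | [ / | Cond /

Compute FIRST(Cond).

{ (, +, [, id }

Cond : ( contributes {(}.
From Cond : Expr +: add FIRST(Expr) = { (, +, [, id }.
Union: FIRST(Cond) = { (, +, [, id }.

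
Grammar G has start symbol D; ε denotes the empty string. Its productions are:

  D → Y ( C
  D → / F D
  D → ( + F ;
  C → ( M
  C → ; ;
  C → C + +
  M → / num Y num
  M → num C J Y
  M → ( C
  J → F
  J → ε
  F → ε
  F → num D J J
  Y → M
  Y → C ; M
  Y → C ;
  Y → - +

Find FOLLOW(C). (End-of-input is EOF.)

{ EOF, (, +, -, /, ;, num }

In D → Y ( C: C is at the end, add FOLLOW(D) = { EOF, (, -, /, ;, num }.
In C → C + +: add FIRST(+ +) = { + }.
In M → num C J Y: add FIRST(J Y) = { (, -, /, ;, num }.
In M → ( C: C is at the end, add FOLLOW(M) = { EOF, (, +, -, /, ;, num }.
In Y → C ; M: add FIRST(; M) = { ; }.
In Y → C ;: add FIRST(;) = { ; }.
Union: FOLLOW(C) = { EOF, (, +, -, /, ;, num }.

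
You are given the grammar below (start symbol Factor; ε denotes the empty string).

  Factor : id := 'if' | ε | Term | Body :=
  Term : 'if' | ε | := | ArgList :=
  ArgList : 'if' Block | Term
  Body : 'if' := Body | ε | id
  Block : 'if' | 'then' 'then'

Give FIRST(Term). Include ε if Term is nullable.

{ 'if', :=, ε }

Term : 'if' contributes {'if'}.
Term : ε contributes ε.
Term : := contributes {:=}.
From Term : ArgList :=: ArgList nullable, take FIRST(ArgList) ∪ {:=} = { 'if', := }.
Union: FIRST(Term) = { 'if', :=, ε }.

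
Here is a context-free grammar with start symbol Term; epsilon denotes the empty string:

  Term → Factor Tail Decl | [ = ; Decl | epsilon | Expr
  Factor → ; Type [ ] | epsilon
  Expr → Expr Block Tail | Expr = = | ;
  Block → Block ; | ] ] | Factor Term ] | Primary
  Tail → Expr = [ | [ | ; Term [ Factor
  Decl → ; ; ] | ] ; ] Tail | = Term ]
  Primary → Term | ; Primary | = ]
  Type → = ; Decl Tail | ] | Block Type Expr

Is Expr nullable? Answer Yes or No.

Nullable nonterminals: Block, Factor, Primary, Term.
No production of Expr has an RHS whose symbols are all nullable, so Expr is not nullable.

No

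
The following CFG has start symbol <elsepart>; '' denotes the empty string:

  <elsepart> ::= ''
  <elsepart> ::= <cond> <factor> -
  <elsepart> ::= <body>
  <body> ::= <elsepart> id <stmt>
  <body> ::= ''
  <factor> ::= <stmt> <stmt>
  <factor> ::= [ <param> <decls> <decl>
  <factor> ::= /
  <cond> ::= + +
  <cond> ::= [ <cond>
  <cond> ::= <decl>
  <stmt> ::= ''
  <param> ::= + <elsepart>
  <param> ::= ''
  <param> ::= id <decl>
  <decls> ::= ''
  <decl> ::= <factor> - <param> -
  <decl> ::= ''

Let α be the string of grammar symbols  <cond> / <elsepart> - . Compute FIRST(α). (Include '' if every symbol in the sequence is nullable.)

{ +, -, /, [ }

Add FIRST(<cond>)\{''} = { +, -, /, [ }; <cond> is nullable, continue.
/ is a terminal; add {/} and stop.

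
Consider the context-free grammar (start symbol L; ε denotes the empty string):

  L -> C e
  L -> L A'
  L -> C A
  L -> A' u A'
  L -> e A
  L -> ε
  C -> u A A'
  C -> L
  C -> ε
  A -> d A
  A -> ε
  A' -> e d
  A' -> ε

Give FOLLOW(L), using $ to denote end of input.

{ $, d, e }

L is the start symbol, so $ ∈ FOLLOW(L).
In L -> L A': add FIRST(A')\{ε} = { e }.
  Since A' is nullable, also add FOLLOW(L) = { $, d, e }.
In C -> L: L is at the end, add FOLLOW(C) = { $, d, e }.
Union: FOLLOW(L) = { $, d, e }.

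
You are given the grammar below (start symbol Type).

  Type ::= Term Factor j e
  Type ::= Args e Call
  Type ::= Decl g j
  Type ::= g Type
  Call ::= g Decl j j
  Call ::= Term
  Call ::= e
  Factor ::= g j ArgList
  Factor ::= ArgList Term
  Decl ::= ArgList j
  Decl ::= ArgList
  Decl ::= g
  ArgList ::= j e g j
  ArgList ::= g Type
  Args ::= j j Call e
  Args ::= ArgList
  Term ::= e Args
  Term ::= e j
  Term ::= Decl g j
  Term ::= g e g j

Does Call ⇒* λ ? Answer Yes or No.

No

No nonterminal in this grammar is nullable.
No production of Call has an RHS whose symbols are all nullable, so Call is not nullable.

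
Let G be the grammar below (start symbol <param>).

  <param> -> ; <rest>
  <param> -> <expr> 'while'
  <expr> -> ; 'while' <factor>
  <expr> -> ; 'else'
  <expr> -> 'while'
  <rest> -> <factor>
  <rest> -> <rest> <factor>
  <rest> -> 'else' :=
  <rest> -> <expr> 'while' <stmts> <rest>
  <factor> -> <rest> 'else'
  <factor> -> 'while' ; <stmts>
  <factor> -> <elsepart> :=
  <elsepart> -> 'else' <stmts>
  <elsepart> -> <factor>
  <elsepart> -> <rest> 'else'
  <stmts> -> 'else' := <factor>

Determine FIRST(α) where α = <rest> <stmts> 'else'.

{ 'else', 'while', ; }

Add FIRST(<rest>) = { 'else', 'while', ; }; <rest> is not nullable, stop.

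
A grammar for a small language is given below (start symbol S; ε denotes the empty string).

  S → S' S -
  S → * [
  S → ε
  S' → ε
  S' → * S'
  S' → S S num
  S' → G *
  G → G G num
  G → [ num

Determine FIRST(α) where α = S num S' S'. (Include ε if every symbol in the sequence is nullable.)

{ *, -, [, num }

Add FIRST(S)\{ε} = { *, -, [, num }; S is nullable, continue.
num is a terminal; add {num} and stop.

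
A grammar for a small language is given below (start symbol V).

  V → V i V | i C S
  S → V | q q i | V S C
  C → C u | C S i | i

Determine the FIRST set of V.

From V → V i V: add FIRST(V) = { i }.
V → i C S contributes {i}.
Union: FIRST(V) = { i }.

{ i }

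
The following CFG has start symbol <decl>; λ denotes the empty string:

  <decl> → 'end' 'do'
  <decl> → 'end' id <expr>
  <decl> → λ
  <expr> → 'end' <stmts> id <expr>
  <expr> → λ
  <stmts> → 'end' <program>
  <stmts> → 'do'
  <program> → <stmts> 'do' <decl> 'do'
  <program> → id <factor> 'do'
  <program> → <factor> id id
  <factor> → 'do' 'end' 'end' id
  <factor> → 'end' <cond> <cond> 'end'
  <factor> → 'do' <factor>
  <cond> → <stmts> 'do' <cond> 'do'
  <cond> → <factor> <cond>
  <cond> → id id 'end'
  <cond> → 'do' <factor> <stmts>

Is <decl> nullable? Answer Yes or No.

<decl> has an λ-production, so <decl> ⇒ λ.

Yes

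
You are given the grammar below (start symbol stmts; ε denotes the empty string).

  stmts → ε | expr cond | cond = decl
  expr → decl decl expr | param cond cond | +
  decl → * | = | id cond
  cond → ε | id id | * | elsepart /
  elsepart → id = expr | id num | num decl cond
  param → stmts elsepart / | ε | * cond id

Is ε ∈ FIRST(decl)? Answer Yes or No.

No

Nullable nonterminals: cond, expr, param, stmts.
No production of decl has an RHS whose symbols are all nullable, so decl is not nullable.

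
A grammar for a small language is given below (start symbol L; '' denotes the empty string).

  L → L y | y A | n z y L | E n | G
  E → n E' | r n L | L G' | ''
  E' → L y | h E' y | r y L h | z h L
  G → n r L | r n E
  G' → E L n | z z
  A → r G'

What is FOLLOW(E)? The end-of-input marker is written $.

In L → E n: add FIRST(n) = { n }.
In G → r n E: E is at the end, add FOLLOW(G) = { $, h, n, r, y, z }.
In G' → E L n: add FIRST(L n) = { n, r, y }.
Union: FOLLOW(E) = { $, h, n, r, y, z }.

{ $, h, n, r, y, z }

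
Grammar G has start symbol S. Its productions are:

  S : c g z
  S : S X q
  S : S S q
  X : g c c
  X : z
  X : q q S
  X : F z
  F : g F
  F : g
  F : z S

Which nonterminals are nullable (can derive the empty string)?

{ } (none)

No nonterminal has an empty production or an RHS whose symbols are all nullable.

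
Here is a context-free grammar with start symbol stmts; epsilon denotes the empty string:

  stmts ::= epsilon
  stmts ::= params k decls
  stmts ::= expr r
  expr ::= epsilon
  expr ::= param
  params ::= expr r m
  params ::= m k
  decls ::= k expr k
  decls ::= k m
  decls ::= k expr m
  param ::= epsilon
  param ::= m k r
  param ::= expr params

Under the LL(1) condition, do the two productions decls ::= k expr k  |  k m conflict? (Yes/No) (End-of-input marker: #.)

FIRST(k expr k) = { k } and FIRST(k m) = { k }.
Both contain k, so the two alternatives are not disjoint — LL(1) conflict.

Yes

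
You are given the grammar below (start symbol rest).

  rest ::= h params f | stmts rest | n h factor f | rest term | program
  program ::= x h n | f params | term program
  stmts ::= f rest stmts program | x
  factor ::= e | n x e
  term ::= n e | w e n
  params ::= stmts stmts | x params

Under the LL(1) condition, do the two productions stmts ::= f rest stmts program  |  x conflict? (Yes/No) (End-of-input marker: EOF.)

FIRST(f rest stmts program) = { f } and FIRST(x) = { x }.
The FIRST sets are disjoint and neither alternative is nullable — no conflict.

No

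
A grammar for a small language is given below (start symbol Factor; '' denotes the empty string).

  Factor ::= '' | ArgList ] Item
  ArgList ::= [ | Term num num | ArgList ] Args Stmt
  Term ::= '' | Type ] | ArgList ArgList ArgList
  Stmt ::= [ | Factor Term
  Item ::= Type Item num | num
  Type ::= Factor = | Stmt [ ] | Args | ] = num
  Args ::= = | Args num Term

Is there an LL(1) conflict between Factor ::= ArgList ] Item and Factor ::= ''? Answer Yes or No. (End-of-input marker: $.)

Yes

FIRST(ArgList ] Item) = { =, [, ], num } and FIRST('') = { '' }.
The second alternative is nullable and FOLLOW(Factor) = { $, =, [, ], num } shares = with FIRST of the first — conflict.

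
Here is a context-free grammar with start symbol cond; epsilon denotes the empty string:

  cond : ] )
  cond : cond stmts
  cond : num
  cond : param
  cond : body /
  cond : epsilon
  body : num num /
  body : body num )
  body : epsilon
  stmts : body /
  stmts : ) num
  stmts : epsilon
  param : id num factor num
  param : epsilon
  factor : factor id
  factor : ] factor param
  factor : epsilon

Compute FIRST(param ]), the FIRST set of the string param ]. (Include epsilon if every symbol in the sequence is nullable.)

{ ], id }

Add FIRST(param)\{epsilon} = { id }; param is nullable, continue.
] is a terminal; add {]} and stop.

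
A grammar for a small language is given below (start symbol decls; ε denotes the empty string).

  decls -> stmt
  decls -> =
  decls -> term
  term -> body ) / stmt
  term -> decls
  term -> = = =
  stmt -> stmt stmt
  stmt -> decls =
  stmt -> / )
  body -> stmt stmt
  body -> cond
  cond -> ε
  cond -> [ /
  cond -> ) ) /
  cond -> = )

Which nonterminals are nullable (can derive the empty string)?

Directly nullable (have an ε-production): cond.
body -> cond with every symbol nullable, so body is nullable.
No other nonterminal has a production whose RHS symbols are all nullable.

{ body, cond }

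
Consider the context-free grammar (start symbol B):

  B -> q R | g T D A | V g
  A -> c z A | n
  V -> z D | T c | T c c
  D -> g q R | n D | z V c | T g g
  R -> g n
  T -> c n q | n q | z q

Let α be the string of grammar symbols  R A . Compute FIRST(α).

{ g }

Add FIRST(R) = { g }; R is not nullable, stop.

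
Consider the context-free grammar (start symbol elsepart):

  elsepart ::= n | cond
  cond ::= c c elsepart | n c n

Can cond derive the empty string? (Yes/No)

No

No nonterminal in this grammar is nullable.
No production of cond has an RHS whose symbols are all nullable, so cond is not nullable.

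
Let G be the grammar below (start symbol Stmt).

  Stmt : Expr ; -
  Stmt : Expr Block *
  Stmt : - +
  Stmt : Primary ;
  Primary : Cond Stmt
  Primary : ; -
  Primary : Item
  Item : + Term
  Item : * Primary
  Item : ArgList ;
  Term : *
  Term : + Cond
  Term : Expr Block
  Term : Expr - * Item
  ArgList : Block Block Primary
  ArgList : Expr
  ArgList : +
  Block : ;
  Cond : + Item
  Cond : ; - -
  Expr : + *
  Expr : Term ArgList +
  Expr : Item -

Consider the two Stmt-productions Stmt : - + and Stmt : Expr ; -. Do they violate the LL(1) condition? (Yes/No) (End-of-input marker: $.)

FIRST(- +) = { - } and FIRST(Expr ; -) = { *, +, ; }.
The FIRST sets are disjoint and neither alternative is nullable — no conflict.

No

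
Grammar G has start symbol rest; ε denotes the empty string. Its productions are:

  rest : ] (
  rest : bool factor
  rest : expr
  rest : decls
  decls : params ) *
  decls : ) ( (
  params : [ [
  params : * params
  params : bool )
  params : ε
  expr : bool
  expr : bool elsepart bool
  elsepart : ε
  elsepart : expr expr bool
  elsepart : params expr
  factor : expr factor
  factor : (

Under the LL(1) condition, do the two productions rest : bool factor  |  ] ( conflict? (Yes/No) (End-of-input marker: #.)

FIRST(bool factor) = { bool } and FIRST(] () = { ] }.
The FIRST sets are disjoint and neither alternative is nullable — no conflict.

No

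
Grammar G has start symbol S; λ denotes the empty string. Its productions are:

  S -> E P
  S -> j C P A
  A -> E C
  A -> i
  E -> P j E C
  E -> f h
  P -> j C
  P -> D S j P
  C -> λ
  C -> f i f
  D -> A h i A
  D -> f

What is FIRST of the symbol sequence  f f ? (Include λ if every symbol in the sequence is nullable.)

f is a terminal; add {f} and stop.

{ f }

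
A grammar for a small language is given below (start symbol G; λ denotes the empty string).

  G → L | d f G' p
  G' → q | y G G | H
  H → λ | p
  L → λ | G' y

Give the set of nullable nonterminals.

Directly nullable (have an λ-production): H, L.
G' → H with every symbol nullable, so G' is nullable.
G → L with every symbol nullable, so G is nullable.

{ G, G', H, L }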